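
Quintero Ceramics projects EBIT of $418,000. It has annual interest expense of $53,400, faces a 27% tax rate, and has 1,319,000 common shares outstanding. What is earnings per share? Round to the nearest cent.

$0.20

Interest = $53,400.00, so EBT = $418,000 − $53,400.00 = $364,600.00.
Net income = $364,600.00 × (1 − 0.27) = $266,158.00.
EPS = $266,158.00 ÷ 1,319,000 = $0.20.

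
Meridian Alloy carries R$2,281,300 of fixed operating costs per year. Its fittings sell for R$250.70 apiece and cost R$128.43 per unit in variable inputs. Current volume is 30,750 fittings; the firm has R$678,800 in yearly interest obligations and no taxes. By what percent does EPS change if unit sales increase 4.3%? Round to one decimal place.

+20.2%

At 30,750 units, contribution = 30,750 × R$122.27 = R$3,759,802.50.
Operating income = contribution − fixed costs = R$3,759,802.50 − R$2,281,300 = R$1,478,502.50.
After interest of R$678,800.00, pre-tax earnings = R$799,702.50.
Degree of combined leverage = contribution ÷ (EBIT − I) = R$3,759,802.50 ÷ R$799,702.50 = 4.7015.
%ΔEPS = DCL × %ΔSales = 4.7015 × +4.3% = +20.2%.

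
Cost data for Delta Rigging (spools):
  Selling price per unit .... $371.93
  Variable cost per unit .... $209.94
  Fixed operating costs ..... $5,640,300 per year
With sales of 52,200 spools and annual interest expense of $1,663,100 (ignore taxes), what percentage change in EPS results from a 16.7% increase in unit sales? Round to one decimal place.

Total contribution margin = 52,200 × $161.99 = $8,455,878.00.
EBIT = $8,455,878.00 − $5,640,300 = $2,815,578.00.
After interest of $1,663,100.00, pre-tax earnings = $1,152,478.00.
DCL = total CM / (EBIT − I) = $8,455,878.00 / $1,152,478.00 = 7.3371.
EPS therefore changes by 7.3371 × (+16.7%) = +122.5%.

+122.5%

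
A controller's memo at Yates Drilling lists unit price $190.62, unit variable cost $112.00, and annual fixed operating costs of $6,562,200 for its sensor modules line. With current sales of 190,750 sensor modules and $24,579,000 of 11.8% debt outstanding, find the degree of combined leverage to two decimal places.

2.71

Contribution at this volume is 190,750 × $78.62 = $14,996,765.00.
Subtracting fixed costs: EBIT = $14,996,765.00 − $6,562,200 = $8,434,565.00. Interest = $2,900,322.00.
DOL = $14,996,765.00 ÷ $8,434,565.00 = 1.7780; DFL = $8,434,565.00 ÷ $5,534,243.00 = 1.5241.
Combined leverage = 1.7780 × 1.5241 = 2.7098.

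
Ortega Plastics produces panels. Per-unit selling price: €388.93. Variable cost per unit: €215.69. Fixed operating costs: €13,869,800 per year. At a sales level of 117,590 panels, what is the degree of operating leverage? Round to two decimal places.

3.13

Total contribution margin = 117,590 × €173.24 = €20,371,291.60.
Operating income = contribution − fixed costs = €20,371,291.60 − €13,869,800 = €6,501,491.60.
So DOL = total CM / EBIT = €20,371,291.60 / €6,501,491.60 = 3.1333.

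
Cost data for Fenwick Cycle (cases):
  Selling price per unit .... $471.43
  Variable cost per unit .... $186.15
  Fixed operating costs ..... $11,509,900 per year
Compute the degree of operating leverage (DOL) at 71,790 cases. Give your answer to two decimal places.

Total contribution margin = 71,790 × $285.28 = $20,480,251.20.
Operating income = contribution − fixed costs = $20,480,251.20 − $11,509,900 = $8,970,351.20.
DOL = contribution ÷ EBIT = $20,480,251.20 ÷ $8,970,351.20 = 2.2831.

2.28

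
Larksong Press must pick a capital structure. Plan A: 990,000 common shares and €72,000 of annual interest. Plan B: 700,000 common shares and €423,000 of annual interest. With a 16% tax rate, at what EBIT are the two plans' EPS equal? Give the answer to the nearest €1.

Set EPS_A = EPS_B: (EBIT − €72,000)(1 − 0.16) ÷ 990,000 = (EBIT − €423,000)(1 − 0.16) ÷ 700,000.
Cancelling (1 − t) and cross-multiplying: 700,000·(EBIT − 72,000) = 990,000·(EBIT − 423,000).
EBIT × (990,000 − 700,000) = 423,000 × 990,000 − 72,000 × 700,000 = 368,370,000,000, so EBIT = 368,370,000,000 ÷ 290,000 = 1,270,241.38.

€1,270,241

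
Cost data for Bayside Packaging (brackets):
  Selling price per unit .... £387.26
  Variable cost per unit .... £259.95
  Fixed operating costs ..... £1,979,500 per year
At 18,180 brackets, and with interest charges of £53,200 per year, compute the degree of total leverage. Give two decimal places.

Contribution at this volume is 18,180 × £127.31 = £2,314,495.80.
Subtracting fixed costs: EBIT = £2,314,495.80 − £1,979,500 = £334,995.80. Interest = £53,200.00.
DOL = £2,314,495.80 ÷ £334,995.80 = 6.9090; DFL = £334,995.80 ÷ £281,795.80 = 1.1888.
Combined leverage = 6.9090 × 1.1888 = 8.2134.

8.21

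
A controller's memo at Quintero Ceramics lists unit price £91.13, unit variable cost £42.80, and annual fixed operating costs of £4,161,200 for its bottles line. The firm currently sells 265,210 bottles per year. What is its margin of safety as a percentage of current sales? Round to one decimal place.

Unit CM = price − variable cost = £91.13 − £42.80 = £48.33. Break-even units = £4,161,200 ÷ £48.33 = 86,099.73; break-even revenue = 86,099.73 × £91.13 = £7,846,268.49.
Actual sales revenue = 265,210 × £91.13 = £24,168,587.30.
Margin of safety = (£24,168,587.30 − £7,846,268.49) ÷ £24,168,587.30 = 67.5%.

67.5%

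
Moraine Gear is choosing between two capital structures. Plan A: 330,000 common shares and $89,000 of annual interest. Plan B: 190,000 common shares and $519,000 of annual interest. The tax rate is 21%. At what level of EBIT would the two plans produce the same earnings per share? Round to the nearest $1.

$1,102,571

At indifference, (EBIT − 89,000)(1 − t)/330,000 = (EBIT − 519,000)(1 − t)/190,000.
The (1 − t) factor cancels: (EBIT − 89,000) × 190,000 = (EBIT − 519,000) × 330,000.
EBIT × (330,000 − 190,000) = 519,000 × 330,000 − 89,000 × 190,000 = 154,360,000,000, so EBIT = 154,360,000,000 ÷ 140,000 = 1,102,571.43.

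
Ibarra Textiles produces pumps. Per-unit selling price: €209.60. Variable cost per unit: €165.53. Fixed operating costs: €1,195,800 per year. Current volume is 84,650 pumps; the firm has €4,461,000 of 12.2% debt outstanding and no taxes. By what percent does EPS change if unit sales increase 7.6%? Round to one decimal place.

+14.2%

Contribution at this volume is 84,650 × €44.07 = €3,730,525.50.
Subtracting fixed costs: EBIT = €3,730,525.50 − €1,195,800 = €2,534,725.50.
After interest of €544,242.00, pre-tax earnings = €1,990,483.50.
Degree of combined leverage = contribution ÷ (EBIT − I) = €3,730,525.50 ÷ €1,990,483.50 = 1.8742.
%ΔEPS = DCL × %ΔSales = 1.8742 × +7.6% = +14.2%.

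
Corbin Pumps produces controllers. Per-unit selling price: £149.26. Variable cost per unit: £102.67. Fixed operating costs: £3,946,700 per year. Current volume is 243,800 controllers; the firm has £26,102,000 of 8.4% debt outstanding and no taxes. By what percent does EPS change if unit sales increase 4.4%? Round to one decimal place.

+9.6%

Total contribution margin = 243,800 × £46.59 = £11,358,642.00.
EBIT = £11,358,642.00 − £3,946,700 = £7,411,942.00.
Interest = £2,192,568.00, so EBIT − I = £5,219,374.00.
DCL = total CM / (EBIT − I) = £11,358,642.00 / £5,219,374.00 = 2.1762.
%ΔEPS = DCL × %ΔSales = 2.1762 × +4.4% = +9.6%.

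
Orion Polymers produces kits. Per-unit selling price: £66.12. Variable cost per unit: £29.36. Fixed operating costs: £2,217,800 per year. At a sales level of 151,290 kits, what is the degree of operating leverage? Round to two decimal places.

1.66

Contribution at this volume is 151,290 × £36.76 = £5,561,420.40.
Operating income = contribution − fixed costs = £5,561,420.40 − £2,217,800 = £3,343,620.40.
So DOL = total CM / EBIT = £5,561,420.40 / £3,343,620.40 = 1.6633.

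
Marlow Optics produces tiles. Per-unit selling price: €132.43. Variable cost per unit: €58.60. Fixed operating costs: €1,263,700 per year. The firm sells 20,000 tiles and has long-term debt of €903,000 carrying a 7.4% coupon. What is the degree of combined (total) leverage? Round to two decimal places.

10.11

Total contribution margin = 20,000 × €73.83 = €1,476,600.00.
Subtracting fixed costs: EBIT = €1,476,600.00 − €1,263,700 = €212,900.00. Interest = €66,822.00.
DOL = €1,476,600.00 ÷ €212,900.00 = 6.9357; DFL = €212,900.00 ÷ €146,078.00 = 1.4574.
DCL = DOL × DFL = 6.9357 × 1.4574 = 10.1081.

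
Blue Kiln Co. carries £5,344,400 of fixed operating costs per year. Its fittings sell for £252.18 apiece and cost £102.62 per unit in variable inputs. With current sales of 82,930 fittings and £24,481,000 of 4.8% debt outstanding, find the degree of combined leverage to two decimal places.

Total contribution margin = 82,930 × £149.56 = £12,403,010.80.
Subtracting fixed costs: EBIT = £12,403,010.80 − £5,344,400 = £7,058,610.80. Interest = £1,175,088.00.
DOL = £12,403,010.80 ÷ £7,058,610.80 = 1.7571; DFL = £7,058,610.80 ÷ £5,883,522.80 = 1.1997.
DCL = DOL × DFL = 1.7571 × 1.1997 = 2.1080.

2.11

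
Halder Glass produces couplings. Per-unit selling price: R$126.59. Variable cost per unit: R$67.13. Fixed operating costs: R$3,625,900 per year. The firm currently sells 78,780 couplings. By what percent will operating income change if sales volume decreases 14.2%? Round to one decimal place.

-62.8%

Contribution at this volume is 78,780 × R$59.46 = R$4,684,258.80.
Subtracting fixed costs: EBIT = R$4,684,258.80 − R$3,625,900 = R$1,058,358.80.
Degree of operating leverage = R$4,684,258.80 / R$1,058,358.80 = 4.4260.
So EBIT moves 4.4260 × (-14.2%) = -62.8%.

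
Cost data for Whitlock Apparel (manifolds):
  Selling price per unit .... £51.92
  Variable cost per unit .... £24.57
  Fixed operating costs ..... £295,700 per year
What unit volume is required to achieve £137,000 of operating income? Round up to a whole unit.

15,821 manifolds

Contribution margin per unit = £51.92 − £24.57 = £27.35.
Units = (FC + target) / CM = (£295,700 + £137,000) / £27.35 = 15,820.84, so 15,821 manifolds.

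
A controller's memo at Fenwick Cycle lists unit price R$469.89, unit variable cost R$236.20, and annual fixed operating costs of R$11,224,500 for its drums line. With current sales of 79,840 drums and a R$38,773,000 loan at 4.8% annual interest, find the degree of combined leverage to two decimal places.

3.35

Total contribution margin = 79,840 × R$233.69 = R$18,657,809.60.
Subtracting fixed costs: EBIT = R$18,657,809.60 − R$11,224,500 = R$7,433,309.60. Interest = R$1,861,104.00.
DOL = R$18,657,809.60 ÷ R$7,433,309.60 = 2.5100; DFL = R$7,433,309.60 ÷ R$5,572,205.60 = 1.3340.
Combined leverage = 2.5100 × 1.3340 = 3.3483.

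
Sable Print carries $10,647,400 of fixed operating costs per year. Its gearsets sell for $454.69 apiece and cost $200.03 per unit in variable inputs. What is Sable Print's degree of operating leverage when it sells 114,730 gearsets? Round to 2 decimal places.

At 114,730 units, contribution = 114,730 × $254.66 = $29,217,141.80.
Subtracting fixed costs: EBIT = $29,217,141.80 − $10,647,400 = $18,569,741.80.
So DOL = total CM / EBIT = $29,217,141.80 / $18,569,741.80 = 1.5734.

1.57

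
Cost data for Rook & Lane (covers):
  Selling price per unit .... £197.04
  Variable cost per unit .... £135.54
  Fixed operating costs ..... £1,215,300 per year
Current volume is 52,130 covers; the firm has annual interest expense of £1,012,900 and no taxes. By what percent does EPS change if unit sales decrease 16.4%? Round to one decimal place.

Total contribution margin = 52,130 × £61.50 = £3,205,995.00.
EBIT = £3,205,995.00 − £1,215,300 = £1,990,695.00.
Interest = £1,012,900.00, so EBIT − I = £977,795.00.
DCL = total CM / (EBIT − I) = £3,205,995.00 / £977,795.00 = 3.2788.
EPS therefore changes by 3.2788 × (-16.4%) = -53.8%.

-53.8%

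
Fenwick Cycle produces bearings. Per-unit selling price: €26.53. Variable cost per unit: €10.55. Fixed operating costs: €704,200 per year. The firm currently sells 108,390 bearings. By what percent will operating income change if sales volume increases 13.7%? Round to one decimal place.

Contribution at this volume is 108,390 × €15.98 = €1,732,072.20.
EBIT = €1,732,072.20 − €704,200 = €1,027,872.20.
So DOL = total CM / EBIT = €1,732,072.20 / €1,027,872.20 = 1.6851.
Operating income changes by 1.6851 × +13.7% = +23.1%.

+23.1%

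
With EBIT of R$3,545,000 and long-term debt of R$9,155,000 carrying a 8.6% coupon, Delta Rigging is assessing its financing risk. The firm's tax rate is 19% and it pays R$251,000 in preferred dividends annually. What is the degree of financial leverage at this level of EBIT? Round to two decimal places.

1.45

Interest = R$787,330.00.
Preferred dividends grossed up pre-tax: R$251,000 / (1 − 0.19) = R$309,876.54.
DFL = EBIT ÷ [EBIT − I − D_p/(1−t)] = R$3,545,000 ÷ [R$3,545,000 − R$787,330.00 − R$309,876.54] = R$3,545,000 ÷ R$2,447,793.46 = 1.4482.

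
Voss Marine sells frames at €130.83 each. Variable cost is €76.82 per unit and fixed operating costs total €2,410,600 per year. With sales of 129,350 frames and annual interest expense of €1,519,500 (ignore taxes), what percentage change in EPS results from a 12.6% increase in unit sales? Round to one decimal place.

+28.8%

Contribution at this volume is 129,350 × €54.01 = €6,986,193.50.
Operating income = contribution − fixed costs = €6,986,193.50 − €2,410,600 = €4,575,593.50.
After interest of €1,519,500.00, pre-tax earnings = €3,056,093.50.
DCL = total CM / (EBIT − I) = €6,986,193.50 / €3,056,093.50 = 2.2860.
%ΔEPS = DCL × %ΔSales = 2.2860 × +12.6% = +28.8%.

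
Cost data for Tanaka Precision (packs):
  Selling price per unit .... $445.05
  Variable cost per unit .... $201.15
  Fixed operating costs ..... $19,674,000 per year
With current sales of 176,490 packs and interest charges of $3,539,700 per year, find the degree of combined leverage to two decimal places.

2.17

Contribution at this volume is 176,490 × $243.90 = $43,045,911.00.
Subtracting fixed costs: EBIT = $43,045,911.00 − $19,674,000 = $23,371,911.00. Interest = $3,539,700.00, so EBIT − I = $19,832,211.00.
DCL = contribution ÷ (EBIT − I) = $43,045,911.00 ÷ $19,832,211.00 = 2.1705.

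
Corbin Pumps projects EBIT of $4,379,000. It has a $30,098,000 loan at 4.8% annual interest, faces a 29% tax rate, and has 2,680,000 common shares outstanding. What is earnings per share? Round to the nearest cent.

$0.78

Pre-tax income = $4,379,000 − $1,444,704.00 = $2,934,296.00.
Net income = $2,934,296.00 × (1 − 0.29) = $2,083,350.16.
EPS = $2,083,350.16 ÷ 2,680,000 = $0.78.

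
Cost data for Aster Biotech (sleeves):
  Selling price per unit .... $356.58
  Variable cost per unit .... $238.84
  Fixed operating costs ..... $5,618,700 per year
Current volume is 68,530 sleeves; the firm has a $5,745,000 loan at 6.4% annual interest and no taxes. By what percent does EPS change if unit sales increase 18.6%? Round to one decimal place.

Contribution at this volume is 68,530 × $117.74 = $8,068,722.20.
EBIT = $8,068,722.20 − $5,618,700 = $2,450,022.20.
After interest of $367,680.00, pre-tax earnings = $2,082,342.20.
DCL = total CM / (EBIT − I) = $8,068,722.20 / $2,082,342.20 = 3.8748.
EPS therefore changes by 3.8748 × (+18.6%) = +72.1%.

+72.1%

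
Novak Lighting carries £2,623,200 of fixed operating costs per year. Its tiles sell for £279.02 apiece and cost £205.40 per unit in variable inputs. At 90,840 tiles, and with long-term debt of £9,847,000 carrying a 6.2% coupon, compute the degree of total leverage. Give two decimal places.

1.94

Contribution at this volume is 90,840 × £73.62 = £6,687,640.80.
Operating income = contribution − fixed costs = £6,687,640.80 − £2,623,200 = £4,064,440.80. Interest = £610,514.00, so EBIT − I = £3,453,926.80.
Degree of total leverage = total CM / (EBIT − interest) = £6,687,640.80 / £3,453,926.80 = 1.9362.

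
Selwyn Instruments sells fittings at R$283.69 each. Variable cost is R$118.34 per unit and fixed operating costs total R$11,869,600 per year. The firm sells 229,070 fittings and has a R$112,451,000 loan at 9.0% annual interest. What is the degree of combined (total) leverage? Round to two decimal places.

2.38

Total contribution margin = 229,070 × R$165.35 = R$37,876,724.50.
Operating income = contribution − fixed costs = R$37,876,724.50 − R$11,869,600 = R$26,007,124.50. Interest = R$10,120,590.00, so EBIT − I = R$15,886,534.50.
Degree of total leverage = total CM / (EBIT − interest) = R$37,876,724.50 / R$15,886,534.50 = 2.3842.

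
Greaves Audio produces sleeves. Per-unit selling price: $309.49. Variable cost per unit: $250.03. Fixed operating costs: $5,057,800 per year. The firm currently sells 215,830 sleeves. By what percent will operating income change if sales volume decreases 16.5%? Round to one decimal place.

Total contribution margin = 215,830 × $59.46 = $12,833,251.80.
Subtracting fixed costs: EBIT = $12,833,251.80 − $5,057,800 = $7,775,451.80.
DOL = contribution ÷ EBIT = $12,833,251.80 ÷ $7,775,451.80 = 1.6505.
%ΔEBIT = DOL × %ΔSales = 1.6505 × -16.5% = -27.2%.

-27.2%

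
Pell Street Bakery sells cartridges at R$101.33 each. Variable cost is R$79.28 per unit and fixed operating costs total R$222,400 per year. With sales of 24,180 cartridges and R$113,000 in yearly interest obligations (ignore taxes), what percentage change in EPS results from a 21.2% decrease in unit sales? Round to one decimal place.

At 24,180 units, contribution = 24,180 × R$22.05 = R$533,169.00.
Operating income = contribution − fixed costs = R$533,169.00 − R$222,400 = R$310,769.00.
After interest of R$113,000.00, pre-tax earnings = R$197,769.00.
DCL = total CM / (EBIT − I) = R$533,169.00 / R$197,769.00 = 2.6959.
%ΔEPS = DCL × %ΔSales = 2.6959 × -21.2% = -57.2%.

-57.2%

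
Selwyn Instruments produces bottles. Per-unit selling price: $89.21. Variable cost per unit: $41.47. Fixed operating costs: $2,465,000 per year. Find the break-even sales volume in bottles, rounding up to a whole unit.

51,634 bottles

Contribution margin per unit = $89.21 − $41.47 = $47.74.
Units to break even: $2,465,000 ÷ $47.74 = 51,633.85, rounded up to 51,634.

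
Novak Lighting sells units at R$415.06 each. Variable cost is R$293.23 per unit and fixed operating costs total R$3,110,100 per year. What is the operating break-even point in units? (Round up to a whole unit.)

Unit CM = price − variable cost = R$415.06 − R$293.23 = R$121.83.
Units to break even: R$3,110,100 ÷ R$121.83 = 25,528.20, rounded up to 25,529.

25,529 units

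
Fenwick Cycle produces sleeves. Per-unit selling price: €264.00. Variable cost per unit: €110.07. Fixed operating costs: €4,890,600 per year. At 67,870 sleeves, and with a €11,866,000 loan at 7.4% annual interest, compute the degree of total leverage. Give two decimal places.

2.23

Contribution at this volume is 67,870 × €153.93 = €10,447,229.10.
Operating income = contribution − fixed costs = €10,447,229.10 − €4,890,600 = €5,556,629.10. Interest = €878,084.00.
DOL = €10,447,229.10 ÷ €5,556,629.10 = 1.8801; DFL = €5,556,629.10 ÷ €4,678,545.10 = 1.1877.
Combined leverage = 1.8801 × 1.1877 = 2.2330.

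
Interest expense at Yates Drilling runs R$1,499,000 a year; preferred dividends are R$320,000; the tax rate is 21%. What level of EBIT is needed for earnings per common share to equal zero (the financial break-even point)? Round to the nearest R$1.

Preferred dividends are paid after tax, so their pre-tax equivalent is R$320,000 ÷ (1 − 0.21) = R$405,063.29.
EPS = 0 when EBIT covers interest plus the pre-tax preferred burden: R$1,499,000 + R$405,063.29 = R$1,904,063.29.

R$1,904,063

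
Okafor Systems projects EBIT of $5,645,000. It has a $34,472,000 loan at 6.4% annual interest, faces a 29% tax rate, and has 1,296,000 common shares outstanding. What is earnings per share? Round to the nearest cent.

$1.88

Pre-tax income = $5,645,000 − $2,206,208.00 = $3,438,792.00.
After tax at 29%: net income = $3,438,792.00 × 0.71 = $2,441,542.32.
EPS = $2,441,542.32 ÷ 1,296,000 = $1.88.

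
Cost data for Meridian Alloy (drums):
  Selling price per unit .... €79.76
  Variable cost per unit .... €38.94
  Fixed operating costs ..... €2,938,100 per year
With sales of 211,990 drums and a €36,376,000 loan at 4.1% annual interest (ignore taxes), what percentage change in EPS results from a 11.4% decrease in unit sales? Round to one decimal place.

-23.4%

At 211,990 units, contribution = 211,990 × €40.82 = €8,653,431.80.
Operating income = contribution − fixed costs = €8,653,431.80 − €2,938,100 = €5,715,331.80.
After interest of €1,491,416.00, pre-tax earnings = €4,223,915.80.
DCL = total CM / (EBIT − I) = €8,653,431.80 / €4,223,915.80 = 2.0487.
EPS therefore changes by 2.0487 × (-11.4%) = -23.4%.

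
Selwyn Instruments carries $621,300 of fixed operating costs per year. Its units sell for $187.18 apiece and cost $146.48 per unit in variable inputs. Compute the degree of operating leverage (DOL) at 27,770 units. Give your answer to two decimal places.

2.22

Contribution at this volume is 27,770 × $40.70 = $1,130,239.00.
EBIT = $1,130,239.00 − $621,300 = $508,939.00.
So DOL = total CM / EBIT = $1,130,239.00 / $508,939.00 = 2.2208.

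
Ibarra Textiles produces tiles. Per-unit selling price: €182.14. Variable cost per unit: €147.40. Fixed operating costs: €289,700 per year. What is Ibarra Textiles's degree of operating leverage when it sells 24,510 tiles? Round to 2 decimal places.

1.52

At 24,510 units, contribution = 24,510 × €34.74 = €851,477.40.
EBIT = €851,477.40 − €289,700 = €561,777.40.
DOL = contribution ÷ EBIT = €851,477.40 ÷ €561,777.40 = 1.5157.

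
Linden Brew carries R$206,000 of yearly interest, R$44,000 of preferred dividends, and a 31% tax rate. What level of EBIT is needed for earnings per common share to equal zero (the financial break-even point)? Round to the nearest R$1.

Grossing the preferred dividend up to pre-tax terms: R$44,000 / (1 − 0.31) = R$63,768.12.
EPS = 0 when EBIT covers interest plus the pre-tax preferred burden: R$206,000 + R$63,768.12 = R$269,768.12.

R$269,768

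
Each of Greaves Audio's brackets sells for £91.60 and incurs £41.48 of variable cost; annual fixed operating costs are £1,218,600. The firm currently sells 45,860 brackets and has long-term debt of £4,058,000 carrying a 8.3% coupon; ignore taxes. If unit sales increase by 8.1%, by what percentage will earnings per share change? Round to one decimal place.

+25.1%

At 45,860 units, contribution = 45,860 × £50.12 = £2,298,503.20.
Subtracting fixed costs: EBIT = £2,298,503.20 − £1,218,600 = £1,079,903.20.
After interest of £336,814.00, pre-tax earnings = £743,089.20.
Degree of combined leverage = contribution ÷ (EBIT − I) = £2,298,503.20 ÷ £743,089.20 = 3.0932.
%ΔEPS = DCL × %ΔSales = 3.0932 × +8.1% = +25.1%.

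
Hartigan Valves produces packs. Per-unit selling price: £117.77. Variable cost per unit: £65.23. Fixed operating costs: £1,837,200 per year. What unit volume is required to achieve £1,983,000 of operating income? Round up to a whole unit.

72,711 packs

Unit CM = price − variable cost = £117.77 − £65.23 = £52.54.
Units = (FC + target) / CM = (£1,837,200 + £1,983,000) / £52.54 = 72,710.32, so 72,711 packs.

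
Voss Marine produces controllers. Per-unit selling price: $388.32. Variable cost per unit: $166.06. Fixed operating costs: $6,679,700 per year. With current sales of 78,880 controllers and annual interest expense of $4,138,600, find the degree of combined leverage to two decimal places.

2.61

Total contribution margin = 78,880 × $222.26 = $17,531,868.80.
Operating income = contribution − fixed costs = $17,531,868.80 − $6,679,700 = $10,852,168.80. Interest = $4,138,600.00, so EBIT − I = $6,713,568.80.
DCL = contribution ÷ (EBIT − I) = $17,531,868.80 ÷ $6,713,568.80 = 2.6114.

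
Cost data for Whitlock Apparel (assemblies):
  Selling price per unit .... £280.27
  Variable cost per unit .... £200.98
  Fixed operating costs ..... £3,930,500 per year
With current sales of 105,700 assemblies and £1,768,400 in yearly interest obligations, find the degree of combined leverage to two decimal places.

3.12

At 105,700 units, contribution = 105,700 × £79.29 = £8,380,953.00.
Operating income = contribution − fixed costs = £8,380,953.00 − £3,930,500 = £4,450,453.00. Interest = £1,768,400.00.
DOL = £8,380,953.00 ÷ £4,450,453.00 = 1.8832; DFL = £4,450,453.00 ÷ £2,682,053.00 = 1.6593.
Combined leverage = 1.8832 × 1.6593 = 3.1248.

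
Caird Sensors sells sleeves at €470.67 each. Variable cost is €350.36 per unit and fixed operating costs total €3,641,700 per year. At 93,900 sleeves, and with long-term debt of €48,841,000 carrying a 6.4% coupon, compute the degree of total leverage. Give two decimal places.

2.49

At 93,900 units, contribution = 93,900 × €120.31 = €11,297,109.00.
Operating income = contribution − fixed costs = €11,297,109.00 − €3,641,700 = €7,655,409.00. Interest = €3,125,824.00.
DOL = €11,297,109.00 ÷ €7,655,409.00 = 1.4757; DFL = €7,655,409.00 ÷ €4,529,585.00 = 1.6901.
Combined leverage = 1.4757 × 1.6901 = 2.4941.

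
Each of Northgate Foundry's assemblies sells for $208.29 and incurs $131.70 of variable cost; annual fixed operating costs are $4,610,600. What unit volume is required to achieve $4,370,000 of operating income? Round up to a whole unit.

Contribution margin per unit = $208.29 − $131.70 = $76.59.
Need Q such that Q × $76.59 − $4,610,600 = $4,370,000, i.e. Q = $8,980,600 / $76.59 = 117,255.52 → 117,256.

117,256 assemblies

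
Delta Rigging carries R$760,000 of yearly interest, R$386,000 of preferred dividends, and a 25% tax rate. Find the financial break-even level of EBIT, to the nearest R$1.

Grossing the preferred dividend up to pre-tax terms: R$386,000 / (1 − 0.25) = R$514,666.67.
Financial break-even EBIT = interest + D_p ÷ (1 − t) = R$760,000 + R$514,666.67 = R$1,274,666.67.

R$1,274,667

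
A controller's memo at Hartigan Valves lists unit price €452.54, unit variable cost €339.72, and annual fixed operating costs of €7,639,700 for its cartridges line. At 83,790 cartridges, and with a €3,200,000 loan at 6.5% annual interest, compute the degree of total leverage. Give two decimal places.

5.89

Contribution at this volume is 83,790 × €112.82 = €9,453,187.80.
Operating income = contribution − fixed costs = €9,453,187.80 − €7,639,700 = €1,813,487.80. Interest = €208,000.00, so EBIT − I = €1,605,487.80.
DCL = contribution ÷ (EBIT − I) = €9,453,187.80 ÷ €1,605,487.80 = 5.8880.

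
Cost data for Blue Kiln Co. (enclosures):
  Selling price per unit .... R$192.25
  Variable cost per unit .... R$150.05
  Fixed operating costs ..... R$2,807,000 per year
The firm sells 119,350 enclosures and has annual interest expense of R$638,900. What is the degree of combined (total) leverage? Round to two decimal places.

Total contribution margin = 119,350 × R$42.20 = R$5,036,570.00.
EBIT = R$5,036,570.00 − R$2,807,000 = R$2,229,570.00. Interest = R$638,900.00.
DOL = R$5,036,570.00 ÷ R$2,229,570.00 = 2.2590; DFL = R$2,229,570.00 ÷ R$1,590,670.00 = 1.4017.
Combined leverage = 2.2590 × 1.4017 = 3.1664.

3.17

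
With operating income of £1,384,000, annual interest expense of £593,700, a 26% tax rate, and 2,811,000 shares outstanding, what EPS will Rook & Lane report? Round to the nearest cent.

£0.21

Interest = £593,700.00, so EBT = £1,384,000 − £593,700.00 = £790,300.00.
After tax at 26%: net income = £790,300.00 × 0.74 = £584,822.00.
EPS = £584,822.00 ÷ 2,811,000 = £0.21.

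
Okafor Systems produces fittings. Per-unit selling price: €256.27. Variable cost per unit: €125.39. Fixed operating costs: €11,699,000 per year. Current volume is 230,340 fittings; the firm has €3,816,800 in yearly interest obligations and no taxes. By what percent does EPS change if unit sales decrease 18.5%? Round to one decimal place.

-38.1%

Contribution at this volume is 230,340 × €130.88 = €30,146,899.20.
EBIT = €30,146,899.20 − €11,699,000 = €18,447,899.20.
Interest = €3,816,800.00, so EBIT − I = €14,631,099.20.
Degree of combined leverage = contribution ÷ (EBIT − I) = €30,146,899.20 ÷ €14,631,099.20 = 2.0605.
%ΔEPS = DCL × %ΔSales = 2.0605 × -18.5% = -38.1%.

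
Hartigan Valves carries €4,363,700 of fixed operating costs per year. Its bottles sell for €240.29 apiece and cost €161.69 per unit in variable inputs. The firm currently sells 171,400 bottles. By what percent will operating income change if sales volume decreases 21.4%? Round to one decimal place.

-31.7%

At 171,400 units, contribution = 171,400 × €78.60 = €13,472,040.00.
Subtracting fixed costs: EBIT = €13,472,040.00 − €4,363,700 = €9,108,340.00.
Degree of operating leverage = €13,472,040.00 / €9,108,340.00 = 1.4791.
%ΔEBIT = DOL × %ΔSales = 1.4791 × -21.4% = -31.7%.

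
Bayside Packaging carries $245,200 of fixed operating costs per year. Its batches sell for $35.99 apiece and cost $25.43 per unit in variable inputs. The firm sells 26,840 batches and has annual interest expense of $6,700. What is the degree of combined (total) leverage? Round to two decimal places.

Contribution at this volume is 26,840 × $10.56 = $283,430.40.
Operating income = contribution − fixed costs = $283,430.40 − $245,200 = $38,230.40. Interest = $6,700.00.
DOL = $283,430.40 ÷ $38,230.40 = 7.4137; DFL = $38,230.40 ÷ $31,530.40 = 1.2125.
Combined leverage = 7.4137 × 1.2125 = 8.9891.

8.99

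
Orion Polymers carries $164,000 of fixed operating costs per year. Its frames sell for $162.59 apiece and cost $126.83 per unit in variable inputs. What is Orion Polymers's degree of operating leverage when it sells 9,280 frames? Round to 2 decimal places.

Total contribution margin = 9,280 × $35.76 = $331,852.80.
Operating income = contribution − fixed costs = $331,852.80 − $164,000 = $167,852.80.
So DOL = total CM / EBIT = $331,852.80 / $167,852.80 = 1.9770.

1.98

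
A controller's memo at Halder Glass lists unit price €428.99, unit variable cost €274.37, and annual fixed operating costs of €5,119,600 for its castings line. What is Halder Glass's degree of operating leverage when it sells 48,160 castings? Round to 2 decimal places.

3.20

At 48,160 units, contribution = 48,160 × €154.62 = €7,446,499.20.
Subtracting fixed costs: EBIT = €7,446,499.20 − €5,119,600 = €2,326,899.20.
So DOL = total CM / EBIT = €7,446,499.20 / €2,326,899.20 = 3.2002.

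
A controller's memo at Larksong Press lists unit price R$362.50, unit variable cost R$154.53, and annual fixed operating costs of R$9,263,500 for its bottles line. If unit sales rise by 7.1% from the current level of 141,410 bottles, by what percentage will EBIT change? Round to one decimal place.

At 141,410 units, contribution = 141,410 × R$207.97 = R$29,409,037.70.
EBIT = R$29,409,037.70 − R$9,263,500 = R$20,145,537.70.
So DOL = total CM / EBIT = R$29,409,037.70 / R$20,145,537.70 = 1.4598.
%ΔEBIT = DOL × %ΔSales = 1.4598 × +7.1% = +10.4%.

+10.4%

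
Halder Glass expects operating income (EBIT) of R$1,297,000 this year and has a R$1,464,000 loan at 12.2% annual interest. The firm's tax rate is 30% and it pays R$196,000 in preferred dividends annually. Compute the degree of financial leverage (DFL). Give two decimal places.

Interest = R$178,608.00.
Pre-tax preferred-dividend burden = R$196,000 ÷ (1 − 0.30) = R$280,000.00.
DFL = EBIT ÷ [EBIT − I − D_p/(1−t)] = R$1,297,000 ÷ [R$1,297,000 − R$178,608.00 − R$280,000.00] = R$1,297,000 ÷ R$838,392.00 = 1.5470.

1.55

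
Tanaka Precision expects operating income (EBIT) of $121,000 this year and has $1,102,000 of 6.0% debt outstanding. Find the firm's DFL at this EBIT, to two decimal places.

Annual interest charges come to $66,120.00.
Degree of financial leverage = EBIT / (EBIT − interest) = $121,000 / $54,880.00 = 2.2048.

2.20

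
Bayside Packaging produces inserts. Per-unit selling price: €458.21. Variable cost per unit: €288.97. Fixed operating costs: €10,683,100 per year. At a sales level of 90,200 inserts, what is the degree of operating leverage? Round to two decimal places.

Total contribution margin = 90,200 × €169.24 = €15,265,448.00.
Subtracting fixed costs: EBIT = €15,265,448.00 − €10,683,100 = €4,582,348.00.
DOL = contribution ÷ EBIT = €15,265,448.00 ÷ €4,582,348.00 = 3.3314.

3.33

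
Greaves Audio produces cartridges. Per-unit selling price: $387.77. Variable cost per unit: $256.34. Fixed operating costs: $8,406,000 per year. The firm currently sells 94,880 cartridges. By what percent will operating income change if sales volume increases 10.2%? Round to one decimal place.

+31.3%

Total contribution margin = 94,880 × $131.43 = $12,470,078.40.
Operating income = contribution − fixed costs = $12,470,078.40 − $8,406,000 = $4,064,078.40.
DOL = contribution ÷ EBIT = $12,470,078.40 ÷ $4,064,078.40 = 3.0684.
%ΔEBIT = DOL × %ΔSales = 3.0684 × +10.2% = +31.3%.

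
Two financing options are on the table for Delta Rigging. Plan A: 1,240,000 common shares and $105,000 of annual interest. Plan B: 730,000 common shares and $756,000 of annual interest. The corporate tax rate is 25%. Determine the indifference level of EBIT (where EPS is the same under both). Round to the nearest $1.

Set EPS_A = EPS_B: (EBIT − $105,000)(1 − 0.25) ÷ 1,240,000 = (EBIT − $756,000)(1 − 0.25) ÷ 730,000.
The (1 − t) factor cancels: (EBIT − 105,000) × 730,000 = (EBIT − 756,000) × 1,240,000.
EBIT × (1,240,000 − 730,000) = 756,000 × 1,240,000 − 105,000 × 730,000 = 860,790,000,000, so EBIT = 860,790,000,000 ÷ 510,000 = 1,687,823.53.

$1,687,824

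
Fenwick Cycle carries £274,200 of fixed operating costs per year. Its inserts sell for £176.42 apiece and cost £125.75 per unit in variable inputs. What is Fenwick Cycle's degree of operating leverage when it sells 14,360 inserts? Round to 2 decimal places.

At 14,360 units, contribution = 14,360 × £50.67 = £727,621.20.
EBIT = £727,621.20 − £274,200 = £453,421.20.
Degree of operating leverage = £727,621.20 / £453,421.20 = 1.6047.

1.60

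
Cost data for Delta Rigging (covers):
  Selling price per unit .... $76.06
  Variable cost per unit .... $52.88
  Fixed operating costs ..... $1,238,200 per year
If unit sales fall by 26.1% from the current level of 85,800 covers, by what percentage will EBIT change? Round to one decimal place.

-69.2%

Contribution at this volume is 85,800 × $23.18 = $1,988,844.00.
EBIT = $1,988,844.00 − $1,238,200 = $750,644.00.
So DOL = total CM / EBIT = $1,988,844.00 / $750,644.00 = 2.6495.
%ΔEBIT = DOL × %ΔSales = 2.6495 × -26.1% = -69.2%.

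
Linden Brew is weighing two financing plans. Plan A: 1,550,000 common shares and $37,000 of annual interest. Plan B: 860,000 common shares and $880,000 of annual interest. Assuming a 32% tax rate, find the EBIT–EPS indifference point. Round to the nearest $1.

$1,930,696

At indifference, (EBIT − 37,000)(1 − t)/1,550,000 = (EBIT − 880,000)(1 − t)/860,000.
Cancelling (1 − t) and cross-multiplying: 860,000·(EBIT − 37,000) = 1,550,000·(EBIT − 880,000).
Solving, EBIT = (880,000·1,550,000 − 37,000·860,000) / (1,550,000 − 860,000) = 1,332,180,000,000 / 690,000 = 1,930,695.65.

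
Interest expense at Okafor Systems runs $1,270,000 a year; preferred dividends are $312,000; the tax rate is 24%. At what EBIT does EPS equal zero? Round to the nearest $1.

$1,680,526

Preferred dividends are paid after tax, so their pre-tax equivalent is $312,000 ÷ (1 − 0.24) = $410,526.32.
Financial break-even EBIT = interest + D_p ÷ (1 − t) = $1,270,000 + $410,526.32 = $1,680,526.32.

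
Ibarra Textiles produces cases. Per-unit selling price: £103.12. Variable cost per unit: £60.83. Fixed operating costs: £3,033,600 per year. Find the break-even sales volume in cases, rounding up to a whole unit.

Contribution margin per unit = £103.12 − £60.83 = £42.29.
Units to break even: £3,033,600 ÷ £42.29 = 71,733.27, rounded up to 71,734.

71,734 cases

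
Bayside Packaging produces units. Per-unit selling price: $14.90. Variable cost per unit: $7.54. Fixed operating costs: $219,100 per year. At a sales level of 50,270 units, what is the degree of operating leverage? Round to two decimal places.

Contribution at this volume is 50,270 × $7.36 = $369,987.20.
Subtracting fixed costs: EBIT = $369,987.20 − $219,100 = $150,887.20.
So DOL = total CM / EBIT = $369,987.20 / $150,887.20 = 2.4521.

2.45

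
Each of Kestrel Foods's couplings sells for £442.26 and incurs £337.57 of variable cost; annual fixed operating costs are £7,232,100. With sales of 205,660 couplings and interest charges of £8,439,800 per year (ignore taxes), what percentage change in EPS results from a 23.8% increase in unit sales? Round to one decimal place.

+87.5%

At 205,660 units, contribution = 205,660 × £104.69 = £21,530,545.40.
Operating income = contribution − fixed costs = £21,530,545.40 − £7,232,100 = £14,298,445.40.
After interest of £8,439,800.00, pre-tax earnings = £5,858,645.40.
Degree of combined leverage = contribution ÷ (EBIT − I) = £21,530,545.40 ÷ £5,858,645.40 = 3.6750.
%ΔEPS = DCL × %ΔSales = 3.6750 × +23.8% = +87.5%.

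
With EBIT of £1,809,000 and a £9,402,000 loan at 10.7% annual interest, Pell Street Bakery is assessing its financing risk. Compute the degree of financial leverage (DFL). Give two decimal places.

2.25

Interest = £1,006,014.00.
DFL = EBIT ÷ (EBIT − I) = £1,809,000 ÷ (£1,809,000 − £1,006,014.00) = £1,809,000 ÷ £802,986.00 = 2.2528.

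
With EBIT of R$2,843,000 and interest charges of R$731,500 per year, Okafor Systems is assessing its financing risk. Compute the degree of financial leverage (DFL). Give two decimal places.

Annual interest charges come to R$731,500.00.
Degree of financial leverage = EBIT / (EBIT − interest) = R$2,843,000 / R$2,111,500.00 = 1.3464.

1.35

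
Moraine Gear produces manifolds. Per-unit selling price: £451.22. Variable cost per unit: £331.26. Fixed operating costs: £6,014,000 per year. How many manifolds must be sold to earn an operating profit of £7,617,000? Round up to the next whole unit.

113,630 manifolds

Unit CM = price − variable cost = £451.22 − £331.26 = £119.96.
Need Q such that Q × £119.96 − £6,014,000 = £7,617,000, i.e. Q = £13,631,000 / £119.96 = 113,629.54 → 113,630.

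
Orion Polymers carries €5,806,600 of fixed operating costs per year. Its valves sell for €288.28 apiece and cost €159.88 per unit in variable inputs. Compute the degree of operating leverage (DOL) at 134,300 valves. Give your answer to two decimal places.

1.51

At 134,300 units, contribution = 134,300 × €128.40 = €17,244,120.00.
Operating income = contribution − fixed costs = €17,244,120.00 − €5,806,600 = €11,437,520.00.
DOL = contribution ÷ EBIT = €17,244,120.00 ÷ €11,437,520.00 = 1.5077.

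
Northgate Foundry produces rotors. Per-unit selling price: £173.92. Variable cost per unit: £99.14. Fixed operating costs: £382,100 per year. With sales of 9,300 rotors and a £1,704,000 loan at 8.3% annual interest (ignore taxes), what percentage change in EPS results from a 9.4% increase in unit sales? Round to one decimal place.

Contribution at this volume is 9,300 × £74.78 = £695,454.00.
Subtracting fixed costs: EBIT = £695,454.00 − £382,100 = £313,354.00.
Interest = £141,432.00, so EBIT − I = £171,922.00.
Degree of combined leverage = contribution ÷ (EBIT − I) = £695,454.00 ÷ £171,922.00 = 4.0452.
EPS therefore changes by 4.0452 × (+9.4%) = +38.0%.

+38.0%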